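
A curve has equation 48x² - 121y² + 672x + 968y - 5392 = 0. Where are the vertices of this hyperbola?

Group: 48(x² + 14x) -121(y² - 8y) = 5392
Completing the square gives 48(x + 7)² -121(y - 4)² = 5392 + 2352 - 1936 = 5808.
Divide through by 5808 to get (x + 7)²/121 - (y - 4)²/48 = 1.
Hyperbola, center (-7, 4), transverse axis horizontal; a² = 121, b² = 48.
a = 11. Vertices at (h ± a, k).

(-18, 4) and (4, 4)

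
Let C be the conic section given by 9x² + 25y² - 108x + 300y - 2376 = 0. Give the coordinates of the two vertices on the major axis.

(-14, -6) and (26, -6)

9(x² - 12x) + 25(y² + 12y) = 2376
Complete the square in x and y: 9(x - 6)² + 25(y + 6)² = 2376 + 324 + 900 = 3600
Divide by 3600: (x - 6)²/400 + (y + 6)²/144 = 1
Ellipse, center (6, -6), major axis horizontal; a² = 400, b² = 144.
a = 20. Vertices at (h ± a, k).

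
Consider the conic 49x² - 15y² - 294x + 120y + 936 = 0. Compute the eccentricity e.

Group: 49(x² - 6x) -15(y² - 8y) = -936
49(x - 3)² -15(y - 4)² = -936 + 441 - 240 = -735
Divide through by -735 to get (y - 4)²/49 - (x - 3)²/15 = 1.
Hyperbola, center (3, 4), transverse axis vertical; a² = 49, b² = 15.
c² = a² + b² = 64, so c = 8.
e = c/a = 8/7.

e = 8/7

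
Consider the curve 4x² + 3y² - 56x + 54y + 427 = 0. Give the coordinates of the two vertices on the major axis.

Rearranging, 4(x² - 14x) + 3(y² + 18y) = -427.
Completing the square gives 4(x - 7)² + 3(y + 9)² = -427 + 196 + 243 = 12.
Divide through by 12 to get (x - 7)²/3 + (y + 9)²/4 = 1.
Ellipse, center (7, -9), major axis vertical; a² = 4, b² = 3.
a = 2. Vertices at (h, k ± a).

(7, -11) and (7, -7)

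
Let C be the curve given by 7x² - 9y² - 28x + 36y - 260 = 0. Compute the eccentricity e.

Group the x- and y-terms: 7(x² - 4x) -9(y² - 4y) = 260
Complete the square in x and y: 7(x - 2)² -9(y - 2)² = 260 + 28 - 36 = 252
Divide by 252: (x - 2)²/36 - (y - 2)²/28 = 1
Hyperbola, center (2, 2), transverse axis horizontal; a² = 36, b² = 28.
c² = a² + b² = 64, so c = 8.
e = c/a = 8/6 = 4/3.

e = 4/3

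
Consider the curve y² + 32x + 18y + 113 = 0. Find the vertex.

(-1, -9)

Only y is squared. Complete the square in y: (y + 9)² = -32(x + 1).
Vertex (-1, -9); 4p = -32 so p = -8. Opens left.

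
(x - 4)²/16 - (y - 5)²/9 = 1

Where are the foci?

(-1, 5) and (9, 5)

Center (4, 5). The positive term is the x-term, so the transverse axis is horizontal; a² = 16, b² = 9.
c² = a² + b² = 16 + 9 = 25, so c = 5.
Foci lie on the horizontal axis through the center: (h ± c, k).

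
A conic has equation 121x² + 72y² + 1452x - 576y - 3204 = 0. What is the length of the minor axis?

12√2

Rearranging, 121(x² + 12x) + 72(y² - 8y) = 3204.
Completing the square gives 121(x + 6)² + 72(y - 4)² = 3204 + 4356 + 1152 = 8712.
Divide through by 8712 to get (x + 6)²/72 + (y - 4)²/121 = 1.
Ellipse, center (-6, 4), major axis vertical; a² = 121, b² = 72.
b² = 72 so b = 6√2; the minor axis has length 2b = 12√2.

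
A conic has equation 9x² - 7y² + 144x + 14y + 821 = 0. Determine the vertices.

Rearranging, 9(x² + 16x) -7(y² - 2y) = -821.
9(x + 8)² -7(y - 1)² = -821 + 576 - 7 = -252
Divide by -252: (y - 1)²/36 - (x + 8)²/28 = 1
Hyperbola, center (-8, 1), transverse axis vertical; a² = 36, b² = 28.
a = 6. Vertices at (h, k ± a).

(-8, -5) and (-8, 7)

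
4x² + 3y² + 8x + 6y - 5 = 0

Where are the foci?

(-1, -2) and (-1, 0)

Rearranging, 4(x² + 2x) + 3(y² + 2y) = 5.
Complete the square in x and y: 4(x + 1)² + 3(y + 1)² = 5 + 4 + 3 = 12
Divide through by 12 to get (x + 1)²/3 + (y + 1)²/4 = 1.
Ellipse, center (-1, -1), major axis vertical; a² = 4, b² = 3.
c² = a² - b² = 4 - 3 = 1, so c = 1.
Foci lie on the vertical axis through the center: (h, k ± c).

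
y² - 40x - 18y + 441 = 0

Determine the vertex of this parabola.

Only y is squared. Complete the square in y: (y - 9)² = 40(x - 9).
Vertex (9, 9); 4p = 40 so p = 10. Opens right.

(9, 9)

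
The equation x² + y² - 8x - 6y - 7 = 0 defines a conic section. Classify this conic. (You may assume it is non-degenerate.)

No xy term. Coefficients of x² and y² are A = 1, C = 1.
A = C (same sign) ⇒ circle.

circle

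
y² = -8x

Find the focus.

Vertex (0, 0); 4p = -8 so p = -2. Opens left.
Focus is p units from the vertex along the axis: (h + p, k).

(-2, 0)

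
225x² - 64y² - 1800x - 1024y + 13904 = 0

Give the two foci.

(4, -25) and (4, 9)

Group the x- and y-terms: 225(x² - 8x) -64(y² + 16y) = -13904
Complete the square in x and y: 225(x - 4)² -64(y + 8)² = -13904 + 3600 - 4096 = -14400
Divide through by -14400 to get (y + 8)²/225 - (x - 4)²/64 = 1.
Hyperbola, center (4, -8), transverse axis vertical; a² = 225, b² = 64.
c² = a² + b² = 225 + 64 = 289, so c = 17.
Foci lie on the vertical axis through the center: (h, k ± c).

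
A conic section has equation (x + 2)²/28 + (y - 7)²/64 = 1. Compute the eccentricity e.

Center (-2, 7). The larger denominator 64 sits under the y-term, so the major axis is vertical; a² = 64, b² = 28.
c² = a² - b² = 36, so c = 6.
e = c/a = 6/8 = 3/4.

e = 3/4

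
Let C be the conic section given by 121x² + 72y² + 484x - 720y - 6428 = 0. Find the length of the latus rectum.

Rearranging, 121(x² + 4x) + 72(y² - 10y) = 6428.
Complete the square: 121(x + 2)² + 72(y - 5)² = 6428 + 484 + 1800 = 8712
Divide by 8712: (x + 2)²/72 + (y - 5)²/121 = 1
Ellipse, center (-2, 5), major axis vertical; a² = 121, b² = 72.
Latus rectum length = 2b²/a = 2·72/11 = 144/11.

144/11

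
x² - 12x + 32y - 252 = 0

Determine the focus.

(6, 1)

Only x is squared. Complete the square in x: (x - 6)² = -32(y - 9).
Vertex (6, 9); 4p = -32 so p = -8. Opens down.
Focus is p units from the vertex along the axis: (h, k + p).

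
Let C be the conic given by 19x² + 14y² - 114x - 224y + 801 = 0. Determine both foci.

19(x² - 6x) + 14(y² - 16y) = -801
Complete the square: 19(x - 3)² + 14(y - 8)² = -801 + 171 + 896 = 266
Divide through by 266 to get (x - 3)²/14 + (y - 8)²/19 = 1.
Ellipse, center (3, 8), major axis vertical; a² = 19, b² = 14.
c² = a² - b² = 19 - 14 = 5, so c = √5.
Foci lie on the vertical axis through the center: (h, k ± c).

(3, 8 - √5) and (3, 8 + √5)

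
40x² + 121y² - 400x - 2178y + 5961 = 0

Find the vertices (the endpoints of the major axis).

(-6, 9) and (16, 9)

Collect terms: 40(x² - 10x) + 121(y² - 18y) = -5961
Complete the square in x and y: 40(x - 5)² + 121(y - 9)² = -5961 + 1000 + 9801 = 4840
Dividing both sides by 4840: (x - 5)²/121 + (y - 9)²/40 = 1
Ellipse, center (5, 9), major axis horizontal; a² = 121, b² = 40.
a = 11. Vertices at (h ± a, k).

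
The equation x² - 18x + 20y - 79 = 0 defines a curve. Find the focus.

Only x is squared. Complete the square in x: (x - 9)² = -20(y - 8).
Vertex (9, 8); 4p = -20 so p = -5. Opens down.
Focus is p units from the vertex along the axis: (h, k + p).

(9, 3)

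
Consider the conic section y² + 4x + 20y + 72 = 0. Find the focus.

Only y is squared. Complete the square in y: (y + 10)² = -4(x - 7).
Vertex (7, -10); 4p = -4 so p = -1. Opens left.
Focus is p units from the vertex along the axis: (h + p, k).

(6, -10)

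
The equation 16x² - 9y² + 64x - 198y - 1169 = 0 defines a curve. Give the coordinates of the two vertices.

Collect terms: 16(x² + 4x) -9(y² + 22y) = 1169
Completing the square gives 16(x + 2)² -9(y + 11)² = 1169 + 64 - 1089 = 144.
Dividing both sides by 144: (x + 2)²/9 - (y + 11)²/16 = 1
Hyperbola, center (-2, -11), transverse axis horizontal; a² = 9, b² = 16.
a = 3. Vertices at (h ± a, k).

(-5, -11) and (1, -11)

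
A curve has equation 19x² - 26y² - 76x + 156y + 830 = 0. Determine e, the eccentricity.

e = 3√95/19

Rearranging, 19(x² - 4x) -26(y² - 6y) = -830.
19(x - 2)² -26(y - 3)² = -830 + 76 - 234 = -988
Divide by -988: (y - 3)²/38 - (x - 2)²/52 = 1
Hyperbola, center (2, 3), transverse axis vertical; a² = 38, b² = 52.
c² = a² + b² = 90, so c = 3√10.
e = c/a = 3√10/√38 = 3√95/19.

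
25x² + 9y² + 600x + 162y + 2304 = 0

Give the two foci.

(-12, -21) and (-12, 3)

Group the x- and y-terms: 25(x² + 24x) + 9(y² + 18y) = -2304
25(x + 12)² + 9(y + 9)² = -2304 + 3600 + 729 = 2025
Divide through by 2025 to get (x + 12)²/81 + (y + 9)²/225 = 1.
Ellipse, center (-12, -9), major axis vertical; a² = 225, b² = 81.
c² = a² - b² = 225 - 81 = 144, so c = 12.
Foci lie on the vertical axis through the center: (h, k ± c).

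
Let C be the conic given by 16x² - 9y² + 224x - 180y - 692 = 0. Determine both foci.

Rearranging, 16(x² + 14x) -9(y² + 20y) = 692.
Complete the square in x and y: 16(x + 7)² -9(y + 10)² = 692 + 784 - 900 = 576
Divide through by 576 to get (x + 7)²/36 - (y + 10)²/64 = 1.
Hyperbola, center (-7, -10), transverse axis horizontal; a² = 36, b² = 64.
c² = a² + b² = 36 + 64 = 100, so c = 10.
Foci lie on the horizontal axis through the center: (h ± c, k).

(-17, -10) and (3, -10)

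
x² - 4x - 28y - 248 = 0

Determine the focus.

(2, -2)

Only x is squared. Complete the square in x: (x - 2)² = 28(y + 9).
Vertex (2, -9); 4p = 28 so p = 7. Opens up.
Focus is p units from the vertex along the axis: (h, k + p).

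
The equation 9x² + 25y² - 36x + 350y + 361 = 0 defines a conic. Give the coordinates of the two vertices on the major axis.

Group the x- and y-terms: 9(x² - 4x) + 25(y² + 14y) = -361
Complete the square in x and y: 9(x - 2)² + 25(y + 7)² = -361 + 36 + 1225 = 900
Dividing both sides by 900: (x - 2)²/100 + (y + 7)²/36 = 1
Ellipse, center (2, -7), major axis horizontal; a² = 100, b² = 36.
a = 10. Vertices at (h ± a, k).

(-8, -7) and (12, -7)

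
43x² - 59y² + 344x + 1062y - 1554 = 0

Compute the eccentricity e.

43(x² + 8x) -59(y² - 18y) = 1554
Complete the square: 43(x + 4)² -59(y - 9)² = 1554 + 688 - 4779 = -2537
Divide by -2537: (y - 9)²/43 - (x + 4)²/59 = 1
Hyperbola, center (-4, 9), transverse axis vertical; a² = 43, b² = 59.
c² = a² + b² = 102, so c = √102.
e = c/a = √102/√43 = √4386/43.

e = √4386/43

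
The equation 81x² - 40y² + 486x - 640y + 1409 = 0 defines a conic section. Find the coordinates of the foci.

(-3, -19) and (-3, 3)

Group: 81(x² + 6x) -40(y² + 16y) = -1409
Completing the square gives 81(x + 3)² -40(y + 8)² = -1409 + 729 - 2560 = -3240.
Divide by -3240: (y + 8)²/81 - (x + 3)²/40 = 1
Hyperbola, center (-3, -8), transverse axis vertical; a² = 81, b² = 40.
c² = a² + b² = 81 + 40 = 121, so c = 11.
Foci lie on the vertical axis through the center: (h, k ± c).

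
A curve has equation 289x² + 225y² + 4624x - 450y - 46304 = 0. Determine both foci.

(-8, -7) and (-8, 9)

Collect terms: 289(x² + 16x) + 225(y² - 2y) = 46304
289(x + 8)² + 225(y - 1)² = 46304 + 18496 + 225 = 65025
Divide through by 65025 to get (x + 8)²/225 + (y - 1)²/289 = 1.
Ellipse, center (-8, 1), major axis vertical; a² = 289, b² = 225.
c² = a² - b² = 289 - 225 = 64, so c = 8.
Foci lie on the vertical axis through the center: (h, k ± c).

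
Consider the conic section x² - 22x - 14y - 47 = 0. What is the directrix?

y = -31/2

Only x is squared. Complete the square in x: (x - 11)² = 14(y + 12).
Vertex (11, -12); 4p = 14 so p = 7/2. Opens up.
Directrix is the horizontal line y = k − p = -12 − (7/2) = -31/2.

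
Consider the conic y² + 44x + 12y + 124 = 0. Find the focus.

Only y is squared. Complete the square in y: (y + 6)² = -44(x + 2).
Vertex (-2, -6); 4p = -44 so p = -11. Opens left.
Focus is p units from the vertex along the axis: (h + p, k).

(-13, -6)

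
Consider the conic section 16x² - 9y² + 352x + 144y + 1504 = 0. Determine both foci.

Group: 16(x² + 22x) -9(y² - 16y) = -1504
Completing the square gives 16(x + 11)² -9(y - 8)² = -1504 + 1936 - 576 = -144.
Divide by -144: (y - 8)²/16 - (x + 11)²/9 = 1
Hyperbola, center (-11, 8), transverse axis vertical; a² = 16, b² = 9.
c² = a² + b² = 16 + 9 = 25, so c = 5.
Foci lie on the vertical axis through the center: (h, k ± c).

(-11, 3) and (-11, 13)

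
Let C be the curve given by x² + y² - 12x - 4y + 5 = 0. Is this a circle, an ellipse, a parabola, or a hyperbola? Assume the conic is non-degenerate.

No xy term. Coefficients of x² and y² are A = 1, C = 1.
A = C (same sign) ⇒ circle.

circle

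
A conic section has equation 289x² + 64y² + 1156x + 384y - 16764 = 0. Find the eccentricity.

Rearranging, 289(x² + 4x) + 64(y² + 6y) = 16764.
Completing the square gives 289(x + 2)² + 64(y + 3)² = 16764 + 1156 + 576 = 18496.
Dividing both sides by 18496: (x + 2)²/64 + (y + 3)²/289 = 1
Ellipse, center (-2, -3), major axis vertical; a² = 289, b² = 64.
c² = a² - b² = 225, so c = 15.
e = c/a = 15/17.

e = 15/17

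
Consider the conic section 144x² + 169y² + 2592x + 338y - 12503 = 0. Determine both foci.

Group: 144(x² + 18x) + 169(y² + 2y) = 12503
Completing the square gives 144(x + 9)² + 169(y + 1)² = 12503 + 11664 + 169 = 24336.
Divide through by 24336 to get (x + 9)²/169 + (y + 1)²/144 = 1.
Ellipse, center (-9, -1), major axis horizontal; a² = 169, b² = 144.
c² = a² - b² = 169 - 144 = 25, so c = 5.
Foci lie on the horizontal axis through the center: (h ± c, k).

(-14, -1) and (-4, -1)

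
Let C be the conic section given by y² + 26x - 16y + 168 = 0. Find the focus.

(-21/2, 8)

Only y is squared. Complete the square in y: (y - 8)² = -26(x + 4).
Vertex (-4, 8); 4p = -26 so p = -13/2. Opens left.
Focus is p units from the vertex along the axis: (h + p, k).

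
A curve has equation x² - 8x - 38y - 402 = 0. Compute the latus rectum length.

Only x is squared. Complete the square in x: (x - 4)² = 38(y + 11).
Vertex (4, -11); 4p = 38 so p = 19/2. Opens up.
Latus rectum length = |4p| = 38.

38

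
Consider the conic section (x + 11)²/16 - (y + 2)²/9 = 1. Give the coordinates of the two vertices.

(-15, -2) and (-7, -2)

Center (-11, -2). The positive term is the x-term, so the transverse axis is horizontal; a² = 16, b² = 9.
a = 4. Vertices at (h ± a, k).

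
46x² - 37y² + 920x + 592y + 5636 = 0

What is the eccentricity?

e = √3818/46

Rearranging, 46(x² + 20x) -37(y² - 16y) = -5636.
Completing the square gives 46(x + 10)² -37(y - 8)² = -5636 + 4600 - 2368 = -3404.
Divide by -3404: (y - 8)²/92 - (x + 10)²/74 = 1
Hyperbola, center (-10, 8), transverse axis vertical; a² = 92, b² = 74.
c² = a² + b² = 166, so c = √166.
e = c/a = √166/2√23 = √3818/46.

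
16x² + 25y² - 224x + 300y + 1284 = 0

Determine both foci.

(4, -6) and (10, -6)

Rearranging, 16(x² - 14x) + 25(y² + 12y) = -1284.
Completing the square gives 16(x - 7)² + 25(y + 6)² = -1284 + 784 + 900 = 400.
Divide through by 400 to get (x - 7)²/25 + (y + 6)²/16 = 1.
Ellipse, center (7, -6), major axis horizontal; a² = 25, b² = 16.
c² = a² - b² = 25 - 16 = 9, so c = 3.
Foci lie on the horizontal axis through the center: (h ± c, k).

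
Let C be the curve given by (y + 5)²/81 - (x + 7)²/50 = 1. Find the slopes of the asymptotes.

Center (-7, -5). The positive term is the y-term, so the transverse axis is vertical; a² = 81, b² = 50.
For a vertical hyperbola the asymptotes have slope ±a/b.
Here that is ±9/5√2 = ±9√2/10.

9√2/10 and -9√2/10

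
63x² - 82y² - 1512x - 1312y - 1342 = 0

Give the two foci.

(12 - √145, -8) and (12 + √145, -8)

Collect terms: 63(x² - 24x) -82(y² + 16y) = 1342
Complete the square in x and y: 63(x - 12)² -82(y + 8)² = 1342 + 9072 - 5248 = 5166
Dividing both sides by 5166: (x - 12)²/82 - (y + 8)²/63 = 1
Hyperbola, center (12, -8), transverse axis horizontal; a² = 82, b² = 63.
c² = a² + b² = 82 + 63 = 145, so c = √145.
Foci lie on the horizontal axis through the center: (h ± c, k).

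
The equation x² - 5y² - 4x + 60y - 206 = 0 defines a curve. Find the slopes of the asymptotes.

√5/5 and -√5/5

Group the x- and y-terms: (x² - 4x) -5(y² - 12y) = 206
Complete the square in x and y: (x - 2)² -5(y - 6)² = 206 + 4 - 180 = 30
Dividing both sides by 30: (x - 2)²/30 - (y - 6)²/6 = 1
Hyperbola, center (2, 6), transverse axis horizontal; a² = 30, b² = 6.
For a horizontal hyperbola the asymptotes have slope ±b/a.
Here that is ±√6/√30 = ±√5/5.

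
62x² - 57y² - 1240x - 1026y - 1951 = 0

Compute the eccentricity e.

e = √6783/57

Group the x- and y-terms: 62(x² - 20x) -57(y² + 18y) = 1951
Complete the square in x and y: 62(x - 10)² -57(y + 9)² = 1951 + 6200 - 4617 = 3534
Divide through by 3534 to get (x - 10)²/57 - (y + 9)²/62 = 1.
Hyperbola, center (10, -9), transverse axis horizontal; a² = 57, b² = 62.
c² = a² + b² = 119, so c = √119.
e = c/a = √119/√57 = √6783/57.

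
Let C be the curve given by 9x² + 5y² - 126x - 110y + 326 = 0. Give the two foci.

(7, 3) and (7, 19)

Group: 9(x² - 14x) + 5(y² - 22y) = -326
Complete the square in x and y: 9(x - 7)² + 5(y - 11)² = -326 + 441 + 605 = 720
Divide by 720: (x - 7)²/80 + (y - 11)²/144 = 1
Ellipse, center (7, 11), major axis vertical; a² = 144, b² = 80.
c² = a² - b² = 144 - 80 = 64, so c = 8.
Foci lie on the vertical axis through the center: (h, k ± c).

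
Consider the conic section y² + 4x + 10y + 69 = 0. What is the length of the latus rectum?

Only y is squared. Complete the square in y: (y + 5)² = -4(x + 11).
Vertex (-11, -5); 4p = -4 so p = -1. Opens left.
Latus rectum length = |4p| = 4.

4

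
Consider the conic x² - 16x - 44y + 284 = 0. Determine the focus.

Only x is squared. Complete the square in x: (x - 8)² = 44(y - 5).
Vertex (8, 5); 4p = 44 so p = 11. Opens up.
Focus is p units from the vertex along the axis: (h, k + p).

(8, 16)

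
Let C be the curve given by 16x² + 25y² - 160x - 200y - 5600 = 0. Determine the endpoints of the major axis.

Rearranging, 16(x² - 10x) + 25(y² - 8y) = 5600.
16(x - 5)² + 25(y - 4)² = 5600 + 400 + 400 = 6400
Divide by 6400: (x - 5)²/400 + (y - 4)²/256 = 1
Ellipse, center (5, 4), major axis horizontal; a² = 400, b² = 256.
a = 20. Vertices at (h ± a, k).

(-15, 4) and (25, 4)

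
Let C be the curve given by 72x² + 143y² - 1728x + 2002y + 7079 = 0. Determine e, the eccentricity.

e = √10153/143

Rearranging, 72(x² - 24x) + 143(y² + 14y) = -7079.
Complete the square in x and y: 72(x - 12)² + 143(y + 7)² = -7079 + 10368 + 7007 = 10296
Divide by 10296: (x - 12)²/143 + (y + 7)²/72 = 1
Ellipse, center (12, -7), major axis horizontal; a² = 143, b² = 72.
c² = a² - b² = 71, so c = √71.
e = c/a = √71/√143 = √10153/143.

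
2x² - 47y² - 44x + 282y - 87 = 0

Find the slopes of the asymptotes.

Group the x- and y-terms: 2(x² - 22x) -47(y² - 6y) = 87
Complete the square: 2(x - 11)² -47(y - 3)² = 87 + 242 - 423 = -94
Divide through by -94 to get (y - 3)²/2 - (x - 11)²/47 = 1.
Hyperbola, center (11, 3), transverse axis vertical; a² = 2, b² = 47.
For a vertical hyperbola the asymptotes have slope ±a/b.
Here that is ±√2/√47 = ±√94/47.

√94/47 and -√94/47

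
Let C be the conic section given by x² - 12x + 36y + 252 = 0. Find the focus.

(6, -15)

Only x is squared. Complete the square in x: (x - 6)² = -36(y + 6).
Vertex (6, -6); 4p = -36 so p = -9. Opens down.
Focus is p units from the vertex along the axis: (h, k + p).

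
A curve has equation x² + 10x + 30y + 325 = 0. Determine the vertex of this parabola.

Only x is squared. Complete the square in x: (x + 5)² = -30(y + 10).
Vertex (-5, -10); 4p = -30 so p = -15/2. Opens down.

(-5, -10)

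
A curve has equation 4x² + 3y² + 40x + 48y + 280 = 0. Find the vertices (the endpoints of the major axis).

Rearranging, 4(x² + 10x) + 3(y² + 16y) = -280.
Complete the square in x and y: 4(x + 5)² + 3(y + 8)² = -280 + 100 + 192 = 12
Divide through by 12 to get (x + 5)²/3 + (y + 8)²/4 = 1.
Ellipse, center (-5, -8), major axis vertical; a² = 4, b² = 3.
a = 2. Vertices at (h, k ± a).

(-5, -10) and (-5, -6)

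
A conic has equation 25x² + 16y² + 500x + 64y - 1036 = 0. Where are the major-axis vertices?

Group the x- and y-terms: 25(x² + 20x) + 16(y² + 4y) = 1036
Complete the square in x and y: 25(x + 10)² + 16(y + 2)² = 1036 + 2500 + 64 = 3600
Dividing both sides by 3600: (x + 10)²/144 + (y + 2)²/225 = 1
Ellipse, center (-10, -2), major axis vertical; a² = 225, b² = 144.
a = 15. Vertices at (h, k ± a).

(-10, -17) and (-10, 13)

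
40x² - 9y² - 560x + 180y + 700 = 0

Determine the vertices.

Collect terms: 40(x² - 14x) -9(y² - 20y) = -700
Complete the square: 40(x - 7)² -9(y - 10)² = -700 + 1960 - 900 = 360
Divide through by 360 to get (x - 7)²/9 - (y - 10)²/40 = 1.
Hyperbola, center (7, 10), transverse axis horizontal; a² = 9, b² = 40.
a = 3. Vertices at (h ± a, k).

(4, 10) and (10, 10)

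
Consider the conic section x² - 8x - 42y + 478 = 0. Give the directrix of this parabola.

y = 1/2

Only x is squared. Complete the square in x: (x - 4)² = 42(y - 11).
Vertex (4, 11); 4p = 42 so p = 21/2. Opens up.
Directrix is the horizontal line y = k − p = 11 − (21/2) = 1/2.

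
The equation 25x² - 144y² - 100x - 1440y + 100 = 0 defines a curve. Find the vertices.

Rearranging, 25(x² - 4x) -144(y² + 10y) = -100.
25(x - 2)² -144(y + 5)² = -100 + 100 - 3600 = -3600
Divide through by -3600 to get (y + 5)²/25 - (x - 2)²/144 = 1.
Hyperbola, center (2, -5), transverse axis vertical; a² = 25, b² = 144.
a = 5. Vertices at (h, k ± a).

(2, -10) and (2, 0)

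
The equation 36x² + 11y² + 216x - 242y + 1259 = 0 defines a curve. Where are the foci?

36(x² + 6x) + 11(y² - 22y) = -1259
Completing the square gives 36(x + 3)² + 11(y - 11)² = -1259 + 324 + 1331 = 396.
Dividing both sides by 396: (x + 3)²/11 + (y - 11)²/36 = 1
Ellipse, center (-3, 11), major axis vertical; a² = 36, b² = 11.
c² = a² - b² = 36 - 11 = 25, so c = 5.
Foci lie on the vertical axis through the center: (h, k ± c).

(-3, 6) and (-3, 16)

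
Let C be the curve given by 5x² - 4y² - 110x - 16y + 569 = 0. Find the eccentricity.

e = 3/2

Collect terms: 5(x² - 22x) -4(y² + 4y) = -569
Complete the square: 5(x - 11)² -4(y + 2)² = -569 + 605 - 16 = 20
Divide through by 20 to get (x - 11)²/4 - (y + 2)²/5 = 1.
Hyperbola, center (11, -2), transverse axis horizontal; a² = 4, b² = 5.
c² = a² + b² = 9, so c = 3.
e = c/a = 3/2.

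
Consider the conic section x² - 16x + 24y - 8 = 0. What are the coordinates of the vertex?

(8, 3)

Only x is squared. Complete the square in x: (x - 8)² = -24(y - 3).
Vertex (8, 3); 4p = -24 so p = -6. Opens down.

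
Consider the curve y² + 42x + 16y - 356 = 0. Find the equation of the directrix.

Only y is squared. Complete the square in y: (y + 8)² = -42(x - 10).
Vertex (10, -8); 4p = -42 so p = -21/2. Opens left.
Directrix is the vertical line x = h − p = 10 − (-21/2) = 41/2.

x = 41/2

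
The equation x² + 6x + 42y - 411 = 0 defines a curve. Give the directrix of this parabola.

Only x is squared. Complete the square in x: (x + 3)² = -42(y - 10).
Vertex (-3, 10); 4p = -42 so p = -21/2. Opens down.
Directrix is the horizontal line y = k − p = 10 − (-21/2) = 41/2.

y = 41/2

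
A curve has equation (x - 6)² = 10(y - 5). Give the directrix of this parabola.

y = 5/2

Vertex (6, 5); 4p = 10 so p = 5/2. Opens up.
Directrix is the horizontal line y = k − p = 5 − (5/2) = 5/2.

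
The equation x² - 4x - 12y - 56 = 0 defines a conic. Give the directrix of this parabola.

Only x is squared. Complete the square in x: (x - 2)² = 12(y + 5).
Vertex (2, -5); 4p = 12 so p = 3. Opens up.
Directrix is the horizontal line y = k − p = -5 − (3) = -8.

y = -8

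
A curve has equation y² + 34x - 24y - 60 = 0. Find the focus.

Only y is squared. Complete the square in y: (y - 12)² = -34(x - 6).
Vertex (6, 12); 4p = -34 so p = -17/2. Opens left.
Focus is p units from the vertex along the axis: (h + p, k).

(-5/2, 12)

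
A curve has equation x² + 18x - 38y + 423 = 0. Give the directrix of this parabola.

y = -1/2

Only x is squared. Complete the square in x: (x + 9)² = 38(y - 9).
Vertex (-9, 9); 4p = 38 so p = 19/2. Opens up.
Directrix is the horizontal line y = k − p = 9 − (19/2) = -1/2.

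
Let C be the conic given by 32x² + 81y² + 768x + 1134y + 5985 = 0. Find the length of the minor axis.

Rearranging, 32(x² + 24x) + 81(y² + 14y) = -5985.
Complete the square: 32(x + 12)² + 81(y + 7)² = -5985 + 4608 + 3969 = 2592
Divide through by 2592 to get (x + 12)²/81 + (y + 7)²/32 = 1.
Ellipse, center (-12, -7), major axis horizontal; a² = 81, b² = 32.
b² = 32 so b = 4√2; the minor axis has length 2b = 8√2.

8√2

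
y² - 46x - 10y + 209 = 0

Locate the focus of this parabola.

(31/2, 5)

Only y is squared. Complete the square in y: (y - 5)² = 46(x - 4).
Vertex (4, 5); 4p = 46 so p = 23/2. Opens right.
Focus is p units from the vertex along the axis: (h + p, k).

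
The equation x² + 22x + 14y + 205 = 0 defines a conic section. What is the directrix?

y = -5/2

Only x is squared. Complete the square in x: (x + 11)² = -14(y + 6).
Vertex (-11, -6); 4p = -14 so p = -7/2. Opens down.
Directrix is the horizontal line y = k − p = -6 − (-7/2) = -5/2.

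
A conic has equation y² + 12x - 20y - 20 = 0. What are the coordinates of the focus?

(7, 10)

Only y is squared. Complete the square in y: (y - 10)² = -12(x - 10).
Vertex (10, 10); 4p = -12 so p = -3. Opens left.
Focus is p units from the vertex along the axis: (h + p, k).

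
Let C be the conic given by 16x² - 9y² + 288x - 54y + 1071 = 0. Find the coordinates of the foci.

Rearranging, 16(x² + 18x) -9(y² + 6y) = -1071.
Complete the square in x and y: 16(x + 9)² -9(y + 3)² = -1071 + 1296 - 81 = 144
Divide by 144: (x + 9)²/9 - (y + 3)²/16 = 1
Hyperbola, center (-9, -3), transverse axis horizontal; a² = 9, b² = 16.
c² = a² + b² = 9 + 16 = 25, so c = 5.
Foci lie on the horizontal axis through the center: (h ± c, k).

(-14, -3) and (-4, -3)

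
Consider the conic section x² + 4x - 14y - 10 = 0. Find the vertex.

(-2, -1)

Only x is squared. Complete the square in x: (x + 2)² = 14(y + 1).
Vertex (-2, -1); 4p = 14 so p = 7/2. Opens up.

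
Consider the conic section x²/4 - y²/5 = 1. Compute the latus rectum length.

Center (0, 0). The positive term is the x-term, so the transverse axis is horizontal; a² = 4, b² = 5.
Latus rectum length = 2b²/a = 2·5/2 = 5.

5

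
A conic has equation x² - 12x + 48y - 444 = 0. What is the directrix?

y = 22

Only x is squared. Complete the square in x: (x - 6)² = -48(y - 10).
Vertex (6, 10); 4p = -48 so p = -12. Opens down.
Directrix is the horizontal line y = k − p = 10 − (-12) = 22.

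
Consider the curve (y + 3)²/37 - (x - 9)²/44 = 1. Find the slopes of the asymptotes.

√407/22 and -√407/22

Center (9, -3). The positive term is the y-term, so the transverse axis is vertical; a² = 37, b² = 44.
For a vertical hyperbola the asymptotes have slope ±a/b.
Here that is ±√37/2√11 = ±√407/22.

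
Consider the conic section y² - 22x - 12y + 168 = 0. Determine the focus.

(23/2, 6)

Only y is squared. Complete the square in y: (y - 6)² = 22(x - 6).
Vertex (6, 6); 4p = 22 so p = 11/2. Opens right.
Focus is p units from the vertex along the axis: (h + p, k).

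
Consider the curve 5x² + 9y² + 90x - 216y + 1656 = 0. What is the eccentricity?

e = 2/3

Collect terms: 5(x² + 18x) + 9(y² - 24y) = -1656
Complete the square: 5(x + 9)² + 9(y - 12)² = -1656 + 405 + 1296 = 45
Divide through by 45 to get (x + 9)²/9 + (y - 12)²/5 = 1.
Ellipse, center (-9, 12), major axis horizontal; a² = 9, b² = 5.
c² = a² - b² = 4, so c = 2.
e = c/a = 2/3.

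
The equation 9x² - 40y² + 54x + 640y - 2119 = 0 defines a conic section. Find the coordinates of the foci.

(-3, 1) and (-3, 15)

Collect terms: 9(x² + 6x) -40(y² - 16y) = 2119
Completing the square gives 9(x + 3)² -40(y - 8)² = 2119 + 81 - 2560 = -360.
Divide through by -360 to get (y - 8)²/9 - (x + 3)²/40 = 1.
Hyperbola, center (-3, 8), transverse axis vertical; a² = 9, b² = 40.
c² = a² + b² = 9 + 40 = 49, so c = 7.
Foci lie on the vertical axis through the center: (h, k ± c).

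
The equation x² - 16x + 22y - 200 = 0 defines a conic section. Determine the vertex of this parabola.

Only x is squared. Complete the square in x: (x - 8)² = -22(y - 12).
Vertex (8, 12); 4p = -22 so p = -11/2. Opens down.

(8, 12)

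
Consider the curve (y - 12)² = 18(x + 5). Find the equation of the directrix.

x = -19/2

Vertex (-5, 12); 4p = 18 so p = 9/2. Opens right.
Directrix is the vertical line x = h − p = -5 − (9/2) = -19/2.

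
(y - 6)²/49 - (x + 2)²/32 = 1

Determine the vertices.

Center (-2, 6). The positive term is the y-term, so the transverse axis is vertical; a² = 49, b² = 32.
a = 7. Vertices at (h, k ± a).

(-2, -1) and (-2, 13)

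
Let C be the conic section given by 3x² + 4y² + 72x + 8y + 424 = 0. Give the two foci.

(-13, -1) and (-11, -1)

Group: 3(x² + 24x) + 4(y² + 2y) = -424
Complete the square: 3(x + 12)² + 4(y + 1)² = -424 + 432 + 4 = 12
Divide by 12: (x + 12)²/4 + (y + 1)²/3 = 1
Ellipse, center (-12, -1), major axis horizontal; a² = 4, b² = 3.
c² = a² - b² = 4 - 3 = 1, so c = 1.
Foci lie on the horizontal axis through the center: (h ± c, k).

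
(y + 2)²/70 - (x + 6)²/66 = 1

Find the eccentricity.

Center (-6, -2). The positive term is the y-term, so the transverse axis is vertical; a² = 70, b² = 66.
c² = a² + b² = 136, so c = 2√34.
e = c/a = 2√34/√70 = 2√595/35.

e = 2√595/35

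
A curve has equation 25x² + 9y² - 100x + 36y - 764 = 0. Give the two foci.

(2, -10) and (2, 6)

Group: 25(x² - 4x) + 9(y² + 4y) = 764
25(x - 2)² + 9(y + 2)² = 764 + 100 + 36 = 900
Divide through by 900 to get (x - 2)²/36 + (y + 2)²/100 = 1.
Ellipse, center (2, -2), major axis vertical; a² = 100, b² = 36.
c² = a² - b² = 100 - 36 = 64, so c = 8.
Foci lie on the vertical axis through the center: (h, k ± c).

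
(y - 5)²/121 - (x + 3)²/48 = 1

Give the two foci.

(-3, -8) and (-3, 18)

Center (-3, 5). The positive term is the y-term, so the transverse axis is vertical; a² = 121, b² = 48.
c² = a² + b² = 121 + 48 = 169, so c = 13.
Foci lie on the vertical axis through the center: (h, k ± c).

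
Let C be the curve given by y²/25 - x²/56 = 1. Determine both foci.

Center (0, 0). The positive term is the y-term, so the transverse axis is vertical; a² = 25, b² = 56.
c² = a² + b² = 25 + 56 = 81, so c = 9.
Foci lie on the vertical axis through the center: (h, k ± c).

(0, -9) and (0, 9)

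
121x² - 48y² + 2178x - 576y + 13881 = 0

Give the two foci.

121(x² + 18x) -48(y² + 12y) = -13881
Completing the square gives 121(x + 9)² -48(y + 6)² = -13881 + 9801 - 1728 = -5808.
Divide by -5808: (y + 6)²/121 - (x + 9)²/48 = 1
Hyperbola, center (-9, -6), transverse axis vertical; a² = 121, b² = 48.
c² = a² + b² = 121 + 48 = 169, so c = 13.
Foci lie on the vertical axis through the center: (h, k ± c).

(-9, -19) and (-9, 7)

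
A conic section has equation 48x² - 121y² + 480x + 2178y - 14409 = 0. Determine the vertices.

48(x² + 10x) -121(y² - 18y) = 14409
Complete the square: 48(x + 5)² -121(y - 9)² = 14409 + 1200 - 9801 = 5808
Divide through by 5808 to get (x + 5)²/121 - (y - 9)²/48 = 1.
Hyperbola, center (-5, 9), transverse axis horizontal; a² = 121, b² = 48.
a = 11. Vertices at (h ± a, k).

(-16, 9) and (6, 9)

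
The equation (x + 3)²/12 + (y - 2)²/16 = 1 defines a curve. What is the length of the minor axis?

Center (-3, 2). The larger denominator 16 sits under the y-term, so the major axis is vertical; a² = 16, b² = 12.
b² = 12 so b = 2√3; the minor axis has length 2b = 4√3.

4√3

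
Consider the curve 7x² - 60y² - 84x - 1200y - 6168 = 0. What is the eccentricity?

e = √1005/30

Collect terms: 7(x² - 12x) -60(y² + 20y) = 6168
7(x - 6)² -60(y + 10)² = 6168 + 252 - 6000 = 420
Divide by 420: (x - 6)²/60 - (y + 10)²/7 = 1
Hyperbola, center (6, -10), transverse axis horizontal; a² = 60, b² = 7.
c² = a² + b² = 67, so c = √67.
e = c/a = √67/2√15 = √1005/30.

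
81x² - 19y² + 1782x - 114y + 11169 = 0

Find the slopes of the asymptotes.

9√19/19 and -9√19/19

Group: 81(x² + 22x) -19(y² + 6y) = -11169
Completing the square gives 81(x + 11)² -19(y + 3)² = -11169 + 9801 - 171 = -1539.
Dividing both sides by -1539: (y + 3)²/81 - (x + 11)²/19 = 1
Hyperbola, center (-11, -3), transverse axis vertical; a² = 81, b² = 19.
For a vertical hyperbola the asymptotes have slope ±a/b.
Here that is ±9/√19 = ±9√19/19.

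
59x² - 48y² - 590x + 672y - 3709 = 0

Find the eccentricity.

Collect terms: 59(x² - 10x) -48(y² - 14y) = 3709
Complete the square in x and y: 59(x - 5)² -48(y - 7)² = 3709 + 1475 - 2352 = 2832
Dividing both sides by 2832: (x - 5)²/48 - (y - 7)²/59 = 1
Hyperbola, center (5, 7), transverse axis horizontal; a² = 48, b² = 59.
c² = a² + b² = 107, so c = √107.
e = c/a = √107/4√3 = √321/12.

e = √321/12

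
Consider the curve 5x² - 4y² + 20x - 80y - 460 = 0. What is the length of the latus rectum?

Rearranging, 5(x² + 4x) -4(y² + 20y) = 460.
Completing the square gives 5(x + 2)² -4(y + 10)² = 460 + 20 - 400 = 80.
Divide by 80: (x + 2)²/16 - (y + 10)²/20 = 1
Hyperbola, center (-2, -10), transverse axis horizontal; a² = 16, b² = 20.
Latus rectum length = 2b²/a = 2·20/4 = 10.

10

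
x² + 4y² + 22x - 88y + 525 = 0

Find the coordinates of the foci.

(-11 - 2√15, 11) and (-11 + 2√15, 11)

Rearranging, (x² + 22x) + 4(y² - 22y) = -525.
Complete the square in x and y: (x + 11)² + 4(y - 11)² = -525 + 121 + 484 = 80
Divide by 80: (x + 11)²/80 + (y - 11)²/20 = 1
Ellipse, center (-11, 11), major axis horizontal; a² = 80, b² = 20.
c² = a² - b² = 80 - 20 = 60, so c = 2√15.
Foci lie on the horizontal axis through the center: (h ± c, k).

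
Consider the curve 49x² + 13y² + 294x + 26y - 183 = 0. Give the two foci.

Collect terms: 49(x² + 6x) + 13(y² + 2y) = 183
Completing the square gives 49(x + 3)² + 13(y + 1)² = 183 + 441 + 13 = 637.
Divide through by 637 to get (x + 3)²/13 + (y + 1)²/49 = 1.
Ellipse, center (-3, -1), major axis vertical; a² = 49, b² = 13.
c² = a² - b² = 49 - 13 = 36, so c = 6.
Foci lie on the vertical axis through the center: (h, k ± c).

(-3, -7) and (-3, 5)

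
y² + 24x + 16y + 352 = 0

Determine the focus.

(-18, -8)

Only y is squared. Complete the square in y: (y + 8)² = -24(x + 12).
Vertex (-12, -8); 4p = -24 so p = -6. Opens left.
Focus is p units from the vertex along the axis: (h + p, k).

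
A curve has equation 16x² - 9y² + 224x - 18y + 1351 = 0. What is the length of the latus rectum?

9

Collect terms: 16(x² + 14x) -9(y² + 2y) = -1351
Completing the square gives 16(x + 7)² -9(y + 1)² = -1351 + 784 - 9 = -576.
Dividing both sides by -576: (y + 1)²/64 - (x + 7)²/36 = 1
Hyperbola, center (-7, -1), transverse axis vertical; a² = 64, b² = 36.
Latus rectum length = 2b²/a = 2·36/8 = 9.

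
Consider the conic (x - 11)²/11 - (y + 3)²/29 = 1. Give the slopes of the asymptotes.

Center (11, -3). The positive term is the x-term, so the transverse axis is horizontal; a² = 11, b² = 29.
For a horizontal hyperbola the asymptotes have slope ±b/a.
Here that is ±√29/√11 = ±√319/11.

√319/11 and -√319/11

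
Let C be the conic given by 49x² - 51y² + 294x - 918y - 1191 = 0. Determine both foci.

Rearranging, 49(x² + 6x) -51(y² + 18y) = 1191.
Completing the square gives 49(x + 3)² -51(y + 9)² = 1191 + 441 - 4131 = -2499.
Divide by -2499: (y + 9)²/49 - (x + 3)²/51 = 1
Hyperbola, center (-3, -9), transverse axis vertical; a² = 49, b² = 51.
c² = a² + b² = 49 + 51 = 100, so c = 10.
Foci lie on the vertical axis through the center: (h, k ± c).

(-3, -19) and (-3, 1)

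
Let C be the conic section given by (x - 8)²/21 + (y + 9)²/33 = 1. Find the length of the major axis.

2√33

Center (8, -9). The larger denominator 33 sits under the y-term, so the major axis is vertical; a² = 33, b² = 21.
a² = 33 so a = √33; the major axis has length 2a = 2√33.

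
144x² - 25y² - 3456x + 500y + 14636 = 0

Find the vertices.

144(x² - 24x) -25(y² - 20y) = -14636
Completing the square gives 144(x - 12)² -25(y - 10)² = -14636 + 20736 - 2500 = 3600.
Divide by 3600: (x - 12)²/25 - (y - 10)²/144 = 1
Hyperbola, center (12, 10), transverse axis horizontal; a² = 25, b² = 144.
a = 5. Vertices at (h ± a, k).

(7, 10) and (17, 10)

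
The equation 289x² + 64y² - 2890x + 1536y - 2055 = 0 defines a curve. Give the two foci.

Collect terms: 289(x² - 10x) + 64(y² + 24y) = 2055
Complete the square: 289(x - 5)² + 64(y + 12)² = 2055 + 7225 + 9216 = 18496
Divide by 18496: (x - 5)²/64 + (y + 12)²/289 = 1
Ellipse, center (5, -12), major axis vertical; a² = 289, b² = 64.
c² = a² - b² = 289 - 64 = 225, so c = 15.
Foci lie on the vertical axis through the center: (h, k ± c).

(5, -27) and (5, 3)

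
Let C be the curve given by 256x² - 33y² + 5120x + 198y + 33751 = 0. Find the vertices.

Group the x- and y-terms: 256(x² + 20x) -33(y² - 6y) = -33751
Complete the square: 256(x + 10)² -33(y - 3)² = -33751 + 25600 - 297 = -8448
Dividing both sides by -8448: (y - 3)²/256 - (x + 10)²/33 = 1
Hyperbola, center (-10, 3), transverse axis vertical; a² = 256, b² = 33.
a = 16. Vertices at (h, k ± a).

(-10, -13) and (-10, 19)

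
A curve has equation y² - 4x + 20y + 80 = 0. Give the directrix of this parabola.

x = -6

Only y is squared. Complete the square in y: (y + 10)² = 4(x + 5).
Vertex (-5, -10); 4p = 4 so p = 1. Opens right.
Directrix is the vertical line x = h − p = -5 − (1) = -6.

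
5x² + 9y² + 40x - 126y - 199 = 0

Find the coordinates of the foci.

Collect terms: 5(x² + 8x) + 9(y² - 14y) = 199
Complete the square in x and y: 5(x + 4)² + 9(y - 7)² = 199 + 80 + 441 = 720
Divide through by 720 to get (x + 4)²/144 + (y - 7)²/80 = 1.
Ellipse, center (-4, 7), major axis horizontal; a² = 144, b² = 80.
c² = a² - b² = 144 - 80 = 64, so c = 8.
Foci lie on the horizontal axis through the center: (h ± c, k).

(-12, 7) and (4, 7)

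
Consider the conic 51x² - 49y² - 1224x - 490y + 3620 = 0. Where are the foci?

Collect terms: 51(x² - 24x) -49(y² + 10y) = -3620
51(x - 12)² -49(y + 5)² = -3620 + 7344 - 1225 = 2499
Divide by 2499: (x - 12)²/49 - (y + 5)²/51 = 1
Hyperbola, center (12, -5), transverse axis horizontal; a² = 49, b² = 51.
c² = a² + b² = 49 + 51 = 100, so c = 10.
Foci lie on the horizontal axis through the center: (h ± c, k).

(2, -5) and (22, -5)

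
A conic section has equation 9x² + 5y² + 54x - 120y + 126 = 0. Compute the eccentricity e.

Rearranging, 9(x² + 6x) + 5(y² - 24y) = -126.
Completing the square gives 9(x + 3)² + 5(y - 12)² = -126 + 81 + 720 = 675.
Divide through by 675 to get (x + 3)²/75 + (y - 12)²/135 = 1.
Ellipse, center (-3, 12), major axis vertical; a² = 135, b² = 75.
c² = a² - b² = 60, so c = 2√15.
e = c/a = 2√15/3√15 = 2/3.

e = 2/3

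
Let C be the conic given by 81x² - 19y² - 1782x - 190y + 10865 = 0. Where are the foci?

(11, -15) and (11, 5)

Collect terms: 81(x² - 22x) -19(y² + 10y) = -10865
Complete the square: 81(x - 11)² -19(y + 5)² = -10865 + 9801 - 475 = -1539
Divide through by -1539 to get (y + 5)²/81 - (x - 11)²/19 = 1.
Hyperbola, center (11, -5), transverse axis vertical; a² = 81, b² = 19.
c² = a² + b² = 81 + 19 = 100, so c = 10.
Foci lie on the vertical axis through the center: (h, k ± c).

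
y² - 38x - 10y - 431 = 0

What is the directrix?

x = -43/2

Only y is squared. Complete the square in y: (y - 5)² = 38(x + 12).
Vertex (-12, 5); 4p = 38 so p = 19/2. Opens right.
Directrix is the vertical line x = h − p = -12 − (19/2) = -43/2.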